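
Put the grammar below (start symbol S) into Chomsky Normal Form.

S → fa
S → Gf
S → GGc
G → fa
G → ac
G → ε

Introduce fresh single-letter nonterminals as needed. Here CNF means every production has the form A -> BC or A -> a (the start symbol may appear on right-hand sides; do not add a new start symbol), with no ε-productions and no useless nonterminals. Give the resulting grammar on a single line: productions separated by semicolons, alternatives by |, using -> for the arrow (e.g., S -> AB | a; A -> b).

S -> c | f | CA | GB | GC | GD; A -> a; B -> c; C -> f; D -> GB; G -> AB | CA

Nullable: {G}; after ε-elimination: S -> c | f | Gc | Gf | fa | GGc; G -> ac | fa.
No unit productions to eliminate.
TERM: introduce A -> a, B -> c, C -> f and substitute in every rule of length ≥2.
BIN: S -> GGB becomes S -> GD, D -> GB.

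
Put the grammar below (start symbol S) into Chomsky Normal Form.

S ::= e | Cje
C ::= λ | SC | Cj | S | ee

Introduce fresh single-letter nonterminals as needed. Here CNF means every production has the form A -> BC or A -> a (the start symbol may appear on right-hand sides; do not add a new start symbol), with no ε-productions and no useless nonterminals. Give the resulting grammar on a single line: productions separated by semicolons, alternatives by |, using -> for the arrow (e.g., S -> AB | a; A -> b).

Nullable: {C}; after ε-elimination: S -> e | je | Cje; C -> S | j | Cj | SC | ee.
After unit-elimination: S -> e | je | Cje; C -> e | j | Cj | SC | ee | je | Cje.
TERM: introduce B -> e, A -> j and substitute in every rule of length ≥2.
BIN: C -> CAB becomes C -> CD, D -> AB; S -> CAB becomes S -> CE, E -> AB.

S -> e | AB | CE; A -> j; B -> e; C -> e | j | AB | BB | CA | CD | SC; D -> AB; E -> AB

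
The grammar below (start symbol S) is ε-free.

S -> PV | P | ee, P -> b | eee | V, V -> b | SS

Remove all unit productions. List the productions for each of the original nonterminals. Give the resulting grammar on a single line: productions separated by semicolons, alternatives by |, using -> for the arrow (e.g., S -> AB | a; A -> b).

S -> b | PV | SS | ee | eee; P -> b | SS | eee; V -> b | SS

Unit productions: P->V, S->P.
Unit pairs (A ⇒* B via units): (P,V), (S,P), (S,V).
S: inherits non-unit rules of {P, S, V} → PV | SS | b | ee | eee.
P: inherits non-unit rules of {P, V} → SS | b | eee.
V: inherits non-unit rules of {V} → SS | b.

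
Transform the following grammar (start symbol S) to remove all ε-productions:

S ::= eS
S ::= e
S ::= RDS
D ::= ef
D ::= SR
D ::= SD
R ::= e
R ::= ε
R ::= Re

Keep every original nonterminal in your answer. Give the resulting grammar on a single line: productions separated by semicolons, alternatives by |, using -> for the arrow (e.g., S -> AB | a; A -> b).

S -> e | DS | eS | RDS; D -> S | SD | SR | ef; R -> e | Re

Nullable set: {R}.
S -> RDS: R nullable, giving DS | RDS.
D -> SR: R nullable, giving S | SR.
Drop R -> ε.
R -> Re: R nullable, giving Re | e.
Unchanged (no nullable symbols): S -> e; S -> eS; D -> SD; D -> ef; R -> e.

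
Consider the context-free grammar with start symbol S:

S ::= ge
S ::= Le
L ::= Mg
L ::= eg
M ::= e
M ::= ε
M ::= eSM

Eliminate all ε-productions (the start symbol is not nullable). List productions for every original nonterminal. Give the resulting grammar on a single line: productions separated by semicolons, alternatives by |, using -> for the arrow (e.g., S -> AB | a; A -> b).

S -> Le | ge; L -> g | Mg | eg; M -> e | eS | eSM

Nullable set: {M}.
L -> Mg: M nullable, giving Mg | g.
Drop M -> ε.
M -> eSM: M nullable, giving eS | eSM.
Unchanged (no nullable symbols): S -> Le; S -> ge; L -> eg; M -> e.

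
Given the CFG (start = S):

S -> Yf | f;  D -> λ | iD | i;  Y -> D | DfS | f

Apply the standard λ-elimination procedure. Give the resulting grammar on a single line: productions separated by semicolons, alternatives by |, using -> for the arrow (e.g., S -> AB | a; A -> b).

Nullable set: {D, Y}.
S -> Yf: Y nullable, giving Yf | f.
Drop D -> λ.
D -> iD: D nullable, giving i | iD.
Y -> D: D nullable, giving D.
Y -> DfS: D nullable, giving DfS | fS.
Unchanged (no nullable symbols): S -> f; D -> i; Y -> f.

S -> f | Yf; D -> i | iD; Y -> D | f | fS | DfS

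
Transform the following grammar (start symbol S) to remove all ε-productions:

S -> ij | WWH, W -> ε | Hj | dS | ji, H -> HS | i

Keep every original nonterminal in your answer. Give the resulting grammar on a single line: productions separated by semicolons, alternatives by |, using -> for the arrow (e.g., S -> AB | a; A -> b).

Nullable set: {W}.
S -> WWH: W, W nullable, giving H | WH | WWH.
Drop W -> ε.
Unchanged (no nullable symbols): S -> ij; H -> HS; H -> i; W -> Hj; W -> dS; W -> ji.

S -> H | WH | ij | WWH; H -> i | HS; W -> Hj | dS | ji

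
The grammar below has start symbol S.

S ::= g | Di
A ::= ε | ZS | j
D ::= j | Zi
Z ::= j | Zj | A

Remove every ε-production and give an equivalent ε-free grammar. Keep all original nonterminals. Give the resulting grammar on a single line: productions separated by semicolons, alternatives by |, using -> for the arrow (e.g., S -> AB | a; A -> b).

Nullable set: {A, Z}.
Drop A -> ε.
A -> ZS: Z nullable, giving S | ZS.
D -> Zi: Z nullable, giving Zi | i.
Z -> A: A nullable, giving A.
Z -> Zj: Z nullable, giving Zj | j.
Unchanged (no nullable symbols): S -> Di; S -> g; A -> j; D -> j; Z -> j.

S -> g | Di; A -> S | j | ZS; D -> i | j | Zi; Z -> A | j | Zj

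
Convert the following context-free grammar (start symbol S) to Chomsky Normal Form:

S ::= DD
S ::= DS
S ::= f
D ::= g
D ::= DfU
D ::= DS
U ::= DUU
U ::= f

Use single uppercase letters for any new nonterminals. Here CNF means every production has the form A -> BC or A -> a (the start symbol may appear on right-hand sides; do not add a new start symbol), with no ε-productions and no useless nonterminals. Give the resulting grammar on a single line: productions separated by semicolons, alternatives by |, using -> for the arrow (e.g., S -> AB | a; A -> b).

No ε-productions.
No unit productions to eliminate.
TERM: introduce A -> f and substitute in every rule of length ≥2.
BIN: D -> DAU becomes D -> DB, B -> AU; U -> DUU becomes U -> DC, C -> UU.

S -> f | DD | DS; A -> f; B -> AU; C -> UU; D -> g | DB | DS; U -> f | DC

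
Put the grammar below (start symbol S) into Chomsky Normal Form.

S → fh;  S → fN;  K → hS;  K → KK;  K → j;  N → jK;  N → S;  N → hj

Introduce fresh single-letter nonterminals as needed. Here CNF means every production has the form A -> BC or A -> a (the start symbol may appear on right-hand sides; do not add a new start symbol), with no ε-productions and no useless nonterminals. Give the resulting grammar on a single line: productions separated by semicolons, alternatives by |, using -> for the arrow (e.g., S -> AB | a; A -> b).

No ε-productions.
After unit-elimination: S -> fN | fh; K -> j | KK | hS; N -> fN | fh | hj | jK.
TERM: introduce B -> f, A -> h, C -> j and substitute in every rule of length ≥2.

S -> BA | BN; A -> h; B -> f; C -> j; K -> j | AS | KK; N -> AC | BA | BN | CK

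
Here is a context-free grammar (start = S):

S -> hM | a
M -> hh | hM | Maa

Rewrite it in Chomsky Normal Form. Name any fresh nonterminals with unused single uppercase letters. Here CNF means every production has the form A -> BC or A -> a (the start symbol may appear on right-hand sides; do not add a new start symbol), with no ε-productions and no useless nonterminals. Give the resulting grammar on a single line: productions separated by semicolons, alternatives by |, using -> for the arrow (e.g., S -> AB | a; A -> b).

No ε-productions.
No unit productions to eliminate.
TERM: introduce A -> a, B -> h and substitute in every rule of length ≥2.
BIN: M -> MAA becomes M -> MC, C -> AA.

S -> a | BM; A -> a; B -> h; C -> AA; M -> BB | BM | MC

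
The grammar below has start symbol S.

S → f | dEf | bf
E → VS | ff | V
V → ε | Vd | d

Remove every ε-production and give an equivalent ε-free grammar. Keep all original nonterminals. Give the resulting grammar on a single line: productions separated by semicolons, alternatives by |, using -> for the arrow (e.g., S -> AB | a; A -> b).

S -> f | bf | df | dEf; E -> S | V | VS | ff; V -> d | Vd

Nullable set: {E, V}.
S -> dEf: E nullable, giving dEf | df.
E -> V: V nullable, giving V.
E -> VS: V nullable, giving S | VS.
Drop V -> ε.
V -> Vd: V nullable, giving Vd | d.
Unchanged (no nullable symbols): S -> bf; S -> f; E -> ff; V -> d.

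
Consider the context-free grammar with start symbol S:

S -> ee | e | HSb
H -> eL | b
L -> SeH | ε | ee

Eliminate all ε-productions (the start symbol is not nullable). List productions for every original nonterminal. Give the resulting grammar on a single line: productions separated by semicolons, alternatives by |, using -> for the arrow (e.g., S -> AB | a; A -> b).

Nullable set: {L}.
H -> eL: L nullable, giving e | eL.
Drop L -> ε.
Unchanged (no nullable symbols): S -> HSb; S -> e; S -> ee; H -> b; L -> SeH; L -> ee.

S -> e | ee | HSb; H -> b | e | eL; L -> ee | SeH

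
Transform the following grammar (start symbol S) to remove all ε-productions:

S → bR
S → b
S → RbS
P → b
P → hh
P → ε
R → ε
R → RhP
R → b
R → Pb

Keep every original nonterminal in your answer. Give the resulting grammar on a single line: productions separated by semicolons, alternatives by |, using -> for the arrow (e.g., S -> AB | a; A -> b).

Nullable set: {P, R}.
S -> RbS: R nullable, giving RbS | bS.
S -> bR: R nullable, giving b | bR.
Drop P -> ε.
Drop R -> ε.
R -> Pb: P nullable, giving Pb | b.
R -> RhP: R, P nullable, giving Rh | RhP | h | hP.
Unchanged (no nullable symbols): S -> b; P -> b; P -> hh; R -> b.

S -> b | bR | bS | RbS; P -> b | hh; R -> b | h | Pb | Rh | hP | RhP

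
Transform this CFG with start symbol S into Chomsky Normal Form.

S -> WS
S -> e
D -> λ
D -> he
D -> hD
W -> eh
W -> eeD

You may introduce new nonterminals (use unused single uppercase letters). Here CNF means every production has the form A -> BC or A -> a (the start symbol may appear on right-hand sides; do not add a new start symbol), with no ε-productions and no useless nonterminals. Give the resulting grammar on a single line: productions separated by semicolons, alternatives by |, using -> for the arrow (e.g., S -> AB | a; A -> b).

S -> e | WS; A -> h; B -> e; C -> BD; D -> h | AB | AD; W -> BA | BB | BC

Nullable: {D}; after ε-elimination: S -> e | WS; D -> h | hD | he; W -> ee | eh | eeD.
No unit productions to eliminate.
TERM: introduce B -> e, A -> h and substitute in every rule of length ≥2.
BIN: W -> BBD becomes W -> BC, C -> BD.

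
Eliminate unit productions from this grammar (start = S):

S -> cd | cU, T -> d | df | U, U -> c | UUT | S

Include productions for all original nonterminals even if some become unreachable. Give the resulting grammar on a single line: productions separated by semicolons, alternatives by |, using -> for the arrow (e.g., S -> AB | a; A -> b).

Unit productions: T->U, U->S.
Unit pairs (A ⇒* B via units): (T,S), (T,U), (U,S).
S: inherits non-unit rules of {S} → cU | cd.
T: inherits non-unit rules of {S, T, U} → UUT | c | cU | cd | d | df.
U: inherits non-unit rules of {S, U} → UUT | c | cU | cd.

S -> cU | cd; T -> c | d | cU | cd | df | UUT; U -> c | cU | cd | UUT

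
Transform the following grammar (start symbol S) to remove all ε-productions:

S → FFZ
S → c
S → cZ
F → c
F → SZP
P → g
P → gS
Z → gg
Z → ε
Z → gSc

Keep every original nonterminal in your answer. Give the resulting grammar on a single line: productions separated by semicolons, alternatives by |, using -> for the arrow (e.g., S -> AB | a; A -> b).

S -> c | FF | cZ | FFZ; F -> c | SP | SZP; P -> g | gS; Z -> gg | gSc

Nullable set: {Z}.
S -> FFZ: Z nullable, giving FF | FFZ.
S -> cZ: Z nullable, giving c | cZ.
F -> SZP: Z nullable, giving SP | SZP.
Drop Z -> ε.
Unchanged (no nullable symbols): S -> c; F -> c; P -> g; P -> gS; Z -> gSc; Z -> gg.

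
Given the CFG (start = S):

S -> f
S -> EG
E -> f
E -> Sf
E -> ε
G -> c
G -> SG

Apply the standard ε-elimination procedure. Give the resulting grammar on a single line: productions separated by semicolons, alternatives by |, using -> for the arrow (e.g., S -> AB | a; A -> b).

S -> G | f | EG; E -> f | Sf; G -> c | SG

Nullable set: {E}.
S -> EG: E nullable, giving EG | G.
Drop E -> ε.
Unchanged (no nullable symbols): S -> f; E -> Sf; E -> f; G -> SG; G -> c.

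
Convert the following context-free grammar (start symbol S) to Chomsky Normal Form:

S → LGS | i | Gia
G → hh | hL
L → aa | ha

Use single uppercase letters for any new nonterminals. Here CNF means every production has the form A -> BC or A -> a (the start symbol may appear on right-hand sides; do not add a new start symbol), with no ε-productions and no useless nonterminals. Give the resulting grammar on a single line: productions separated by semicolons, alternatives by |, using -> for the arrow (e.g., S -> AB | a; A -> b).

S -> i | GD | LE; A -> h; B -> a; C -> i; D -> CB; E -> GS; G -> AA | AL; L -> AB | BB

No ε-productions.
No unit productions to eliminate.
TERM: introduce B -> a, A -> h, C -> i and substitute in every rule of length ≥2.
BIN: S -> GCB becomes S -> GD, D -> CB; S -> LGS becomes S -> LE, E -> GS.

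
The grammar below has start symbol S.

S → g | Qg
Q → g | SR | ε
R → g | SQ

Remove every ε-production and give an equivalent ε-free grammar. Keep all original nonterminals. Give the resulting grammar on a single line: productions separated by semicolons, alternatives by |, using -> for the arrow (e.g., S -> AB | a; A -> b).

Nullable set: {Q}.
S -> Qg: Q nullable, giving Qg | g.
Drop Q -> ε.
R -> SQ: Q nullable, giving S | SQ.
Unchanged (no nullable symbols): S -> g; Q -> SR; Q -> g; R -> g.

S -> g | Qg; Q -> g | SR; R -> S | g | SQ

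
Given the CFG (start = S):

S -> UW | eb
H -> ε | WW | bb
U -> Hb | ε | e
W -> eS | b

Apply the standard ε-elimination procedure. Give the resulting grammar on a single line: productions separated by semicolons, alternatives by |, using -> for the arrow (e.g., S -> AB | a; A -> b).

Nullable set: {H, U}.
S -> UW: U nullable, giving UW | W.
Drop H -> ε.
Drop U -> ε.
U -> Hb: H nullable, giving Hb | b.
Unchanged (no nullable symbols): S -> eb; H -> WW; H -> bb; U -> e; W -> b; W -> eS.

S -> W | UW | eb; H -> WW | bb; U -> b | e | Hb; W -> b | eS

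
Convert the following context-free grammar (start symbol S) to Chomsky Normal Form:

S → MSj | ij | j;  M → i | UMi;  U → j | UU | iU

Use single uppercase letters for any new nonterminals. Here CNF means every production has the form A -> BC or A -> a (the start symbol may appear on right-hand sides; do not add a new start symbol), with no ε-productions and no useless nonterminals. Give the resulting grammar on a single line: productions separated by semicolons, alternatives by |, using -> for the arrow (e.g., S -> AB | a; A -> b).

No ε-productions.
No unit productions to eliminate.
TERM: introduce A -> i, B -> j and substitute in every rule of length ≥2.
BIN: M -> UMA becomes M -> UC, C -> MA; S -> MSB becomes S -> MD, D -> SB.

S -> j | AB | MD; A -> i; B -> j; C -> MA; D -> SB; M -> i | UC; U -> j | AU | UU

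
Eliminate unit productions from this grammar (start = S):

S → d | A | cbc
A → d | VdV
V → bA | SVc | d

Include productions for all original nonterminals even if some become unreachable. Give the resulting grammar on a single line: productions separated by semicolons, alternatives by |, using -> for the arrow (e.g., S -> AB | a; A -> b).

S -> d | VdV | cbc; A -> d | VdV; V -> d | bA | SVc

Unit productions: S->A.
Unit pairs (A ⇒* B via units): (S,A).
S: inherits non-unit rules of {A, S} → VdV | cbc | d.
A: inherits non-unit rules of {A} → VdV | d.
V: inherits non-unit rules of {V} → SVc | bA | d.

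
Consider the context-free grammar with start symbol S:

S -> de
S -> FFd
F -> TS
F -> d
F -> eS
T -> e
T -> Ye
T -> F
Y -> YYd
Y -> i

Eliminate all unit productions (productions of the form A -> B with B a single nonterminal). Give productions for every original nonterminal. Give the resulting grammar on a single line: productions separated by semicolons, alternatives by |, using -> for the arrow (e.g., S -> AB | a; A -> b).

Unit productions: T->F.
Unit pairs (A ⇒* B via units): (T,F).
S: inherits non-unit rules of {S} → FFd | de.
F: inherits non-unit rules of {F} → TS | d | eS.
T: inherits non-unit rules of {F, T} → TS | Ye | d | e | eS.
Y: inherits non-unit rules of {Y} → YYd | i.

S -> de | FFd; F -> d | TS | eS; T -> d | e | TS | Ye | eS; Y -> i | YYd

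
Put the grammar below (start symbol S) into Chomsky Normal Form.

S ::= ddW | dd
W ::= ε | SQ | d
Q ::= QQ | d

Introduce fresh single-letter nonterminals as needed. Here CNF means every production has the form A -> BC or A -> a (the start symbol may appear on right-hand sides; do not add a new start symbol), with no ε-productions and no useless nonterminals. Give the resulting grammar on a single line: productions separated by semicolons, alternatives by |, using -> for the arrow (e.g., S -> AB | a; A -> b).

S -> AA | AB; A -> d; B -> AW; Q -> d | QQ; W -> d | SQ

Nullable: {W}; after ε-elimination: S -> dd | ddW; Q -> d | QQ; W -> d | SQ.
No unit productions to eliminate.
TERM: introduce A -> d and substitute in every rule of length ≥2.
BIN: S -> AAW becomes S -> AB, B -> AW.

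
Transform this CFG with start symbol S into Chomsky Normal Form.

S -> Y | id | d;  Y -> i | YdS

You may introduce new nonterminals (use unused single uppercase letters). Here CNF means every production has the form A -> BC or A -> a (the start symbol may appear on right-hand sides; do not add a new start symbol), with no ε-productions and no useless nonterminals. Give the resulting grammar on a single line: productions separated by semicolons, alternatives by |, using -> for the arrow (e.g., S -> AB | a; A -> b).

S -> d | i | BA | YC; A -> d; B -> i; C -> AS; D -> AS; Y -> i | YD

No ε-productions.
After unit-elimination: S -> d | i | id | YdS; Y -> i | YdS.
TERM: introduce A -> d, B -> i and substitute in every rule of length ≥2.
BIN: S -> YAS becomes S -> YC, C -> AS; Y -> YAS becomes Y -> YD, D -> AS.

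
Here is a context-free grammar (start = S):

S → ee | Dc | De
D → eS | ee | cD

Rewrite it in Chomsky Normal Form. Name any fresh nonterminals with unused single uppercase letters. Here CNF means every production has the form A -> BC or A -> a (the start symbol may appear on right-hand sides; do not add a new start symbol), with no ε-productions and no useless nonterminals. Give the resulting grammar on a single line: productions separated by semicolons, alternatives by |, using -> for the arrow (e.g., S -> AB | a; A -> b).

No ε-productions.
No unit productions to eliminate.
TERM: introduce A -> c, B -> e and substitute in every rule of length ≥2.

S -> BB | DA | DB; A -> c; B -> e; D -> AD | BB | BS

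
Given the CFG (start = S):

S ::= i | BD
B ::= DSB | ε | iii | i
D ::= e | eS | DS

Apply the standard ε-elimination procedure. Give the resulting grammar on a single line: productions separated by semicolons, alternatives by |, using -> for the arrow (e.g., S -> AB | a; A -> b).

Nullable set: {B}.
S -> BD: B nullable, giving BD | D.
Drop B -> ε.
B -> DSB: B nullable, giving DS | DSB.
Unchanged (no nullable symbols): S -> i; B -> i; B -> iii; D -> DS; D -> e; D -> eS.

S -> D | i | BD; B -> i | DS | DSB | iii; D -> e | DS | eS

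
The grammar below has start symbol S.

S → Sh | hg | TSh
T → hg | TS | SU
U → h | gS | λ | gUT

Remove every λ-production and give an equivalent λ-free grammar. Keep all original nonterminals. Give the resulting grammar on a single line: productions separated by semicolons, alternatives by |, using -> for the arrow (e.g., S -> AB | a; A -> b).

S -> Sh | hg | TSh; T -> S | SU | TS | hg; U -> h | gS | gT | gUT

Nullable set: {U}.
T -> SU: U nullable, giving S | SU.
Drop U -> λ.
U -> gUT: U nullable, giving gT | gUT.
Unchanged (no nullable symbols): S -> Sh; S -> TSh; S -> hg; T -> TS; T -> hg; U -> gS; U -> h.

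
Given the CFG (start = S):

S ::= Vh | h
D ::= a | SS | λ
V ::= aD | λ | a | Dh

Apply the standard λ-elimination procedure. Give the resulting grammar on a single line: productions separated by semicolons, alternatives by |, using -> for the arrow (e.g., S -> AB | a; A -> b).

Nullable set: {D, V}.
S -> Vh: V nullable, giving Vh | h.
Drop D -> λ.
Drop V -> λ.
V -> Dh: D nullable, giving Dh | h.
V -> aD: D nullable, giving a | aD.
Unchanged (no nullable symbols): S -> h; D -> SS; D -> a; V -> a.

S -> h | Vh; D -> a | SS; V -> a | h | Dh | aD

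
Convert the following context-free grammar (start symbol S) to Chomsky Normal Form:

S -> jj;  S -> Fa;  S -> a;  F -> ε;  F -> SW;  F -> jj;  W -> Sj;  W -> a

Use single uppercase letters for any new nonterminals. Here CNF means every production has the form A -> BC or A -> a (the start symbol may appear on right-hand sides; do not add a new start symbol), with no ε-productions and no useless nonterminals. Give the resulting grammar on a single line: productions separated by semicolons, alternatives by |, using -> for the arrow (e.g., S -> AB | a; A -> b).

Nullable: {F}; after ε-elimination: S -> a | Fa | jj; F -> SW | jj; W -> a | Sj.
No unit productions to eliminate.
TERM: introduce B -> a, A -> j and substitute in every rule of length ≥2.

S -> a | AA | FB; A -> j; B -> a; F -> AA | SW; W -> a | SA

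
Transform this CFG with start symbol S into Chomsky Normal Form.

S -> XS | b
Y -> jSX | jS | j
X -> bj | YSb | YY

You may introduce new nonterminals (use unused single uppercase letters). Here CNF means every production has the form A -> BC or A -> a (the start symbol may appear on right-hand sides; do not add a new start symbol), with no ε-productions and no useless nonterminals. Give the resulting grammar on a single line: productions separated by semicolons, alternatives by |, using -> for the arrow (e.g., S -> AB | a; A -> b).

No ε-productions.
No unit productions to eliminate.
TERM: introduce A -> b, B -> j and substitute in every rule of length ≥2.
BIN: X -> YSA becomes X -> YC, C -> SA; Y -> BSX becomes Y -> BD, D -> SX.

S -> b | XS; A -> b; B -> j; C -> SA; D -> SX; X -> AB | YC | YY; Y -> j | BD | BS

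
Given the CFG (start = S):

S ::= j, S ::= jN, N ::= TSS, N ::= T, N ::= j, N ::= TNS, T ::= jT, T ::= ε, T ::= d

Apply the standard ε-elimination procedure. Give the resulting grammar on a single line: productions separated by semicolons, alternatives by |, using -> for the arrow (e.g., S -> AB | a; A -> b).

Nullable set: {N, T}.
S -> jN: N nullable, giving j | jN.
N -> T: T nullable, giving T.
N -> TNS: T, N nullable, giving NS | S | TNS | TS.
N -> TSS: T nullable, giving SS | TSS.
Drop T -> ε.
T -> jT: T nullable, giving j | jT.
Unchanged (no nullable symbols): S -> j; N -> j; T -> d.

S -> j | jN; N -> S | T | j | NS | SS | TS | TNS | TSS; T -> d | j | jT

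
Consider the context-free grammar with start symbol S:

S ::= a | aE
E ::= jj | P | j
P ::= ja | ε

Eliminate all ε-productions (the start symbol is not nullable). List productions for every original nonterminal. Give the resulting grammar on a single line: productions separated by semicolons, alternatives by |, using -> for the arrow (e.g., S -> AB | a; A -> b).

Nullable set: {E, P}.
S -> aE: E nullable, giving a | aE.
E -> P: P nullable, giving P.
Drop P -> ε.
Unchanged (no nullable symbols): S -> a; E -> j; E -> jj; P -> ja.

S -> a | aE; E -> P | j | jj; P -> ja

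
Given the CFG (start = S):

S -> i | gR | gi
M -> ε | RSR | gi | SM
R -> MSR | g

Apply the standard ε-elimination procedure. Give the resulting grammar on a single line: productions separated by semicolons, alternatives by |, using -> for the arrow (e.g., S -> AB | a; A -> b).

Nullable set: {M}.
Drop M -> ε.
M -> SM: M nullable, giving S | SM.
R -> MSR: M nullable, giving MSR | SR.
Unchanged (no nullable symbols): S -> gR; S -> gi; S -> i; M -> RSR; M -> gi; R -> g.

S -> i | gR | gi; M -> S | SM | gi | RSR; R -> g | SR | MSR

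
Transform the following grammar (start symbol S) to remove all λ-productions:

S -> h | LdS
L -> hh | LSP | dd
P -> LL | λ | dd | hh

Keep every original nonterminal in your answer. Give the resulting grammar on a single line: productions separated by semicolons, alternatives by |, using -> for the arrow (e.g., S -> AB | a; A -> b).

S -> h | LdS; L -> LS | dd | hh | LSP; P -> LL | dd | hh

Nullable set: {P}.
L -> LSP: P nullable, giving LS | LSP.
Drop P -> λ.
Unchanged (no nullable symbols): S -> LdS; S -> h; L -> dd; L -> hh; P -> LL; P -> dd; P -> hh.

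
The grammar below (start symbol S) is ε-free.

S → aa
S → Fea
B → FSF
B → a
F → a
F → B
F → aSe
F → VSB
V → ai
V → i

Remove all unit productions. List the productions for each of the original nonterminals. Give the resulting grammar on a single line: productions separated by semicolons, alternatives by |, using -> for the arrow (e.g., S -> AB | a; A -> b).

S -> aa | Fea; B -> a | FSF; F -> a | FSF | VSB | aSe; V -> i | ai

Unit productions: F->B.
Unit pairs (A ⇒* B via units): (F,B).
S: inherits non-unit rules of {S} → Fea | aa.
B: inherits non-unit rules of {B} → FSF | a.
F: inherits non-unit rules of {B, F} → FSF | VSB | a | aSe.
V: inherits non-unit rules of {V} → ai | i.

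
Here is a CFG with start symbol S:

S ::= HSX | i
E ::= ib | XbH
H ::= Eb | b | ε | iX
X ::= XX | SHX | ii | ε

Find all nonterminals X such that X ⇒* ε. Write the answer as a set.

{H, X}

Directly nullable (have an ε-rule): {H, X}.
Not nullable: E, S — each has a terminal in every rule's right-hand side or depends on a non-nullable symbol.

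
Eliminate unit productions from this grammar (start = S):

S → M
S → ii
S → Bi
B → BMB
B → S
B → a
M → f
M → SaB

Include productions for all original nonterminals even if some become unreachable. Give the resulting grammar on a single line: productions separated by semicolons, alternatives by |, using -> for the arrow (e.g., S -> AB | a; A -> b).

Unit productions: B->S, S->M.
Unit pairs (A ⇒* B via units): (B,M), (B,S), (S,M).
S: inherits non-unit rules of {M, S} → Bi | SaB | f | ii.
B: inherits non-unit rules of {B, M, S} → BMB | Bi | SaB | a | f | ii.
M: inherits non-unit rules of {M} → SaB | f.

S -> f | Bi | ii | SaB; B -> a | f | Bi | ii | BMB | SaB; M -> f | SaB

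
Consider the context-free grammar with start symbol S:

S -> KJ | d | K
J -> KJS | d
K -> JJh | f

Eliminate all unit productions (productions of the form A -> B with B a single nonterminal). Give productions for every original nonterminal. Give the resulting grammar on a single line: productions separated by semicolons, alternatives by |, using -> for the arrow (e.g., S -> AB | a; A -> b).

S -> d | f | KJ | JJh; J -> d | KJS; K -> f | JJh

Unit productions: S->K.
Unit pairs (A ⇒* B via units): (S,K).
S: inherits non-unit rules of {K, S} → JJh | KJ | d | f.
J: inherits non-unit rules of {J} → KJS | d.
K: inherits non-unit rules of {K} → JJh | f.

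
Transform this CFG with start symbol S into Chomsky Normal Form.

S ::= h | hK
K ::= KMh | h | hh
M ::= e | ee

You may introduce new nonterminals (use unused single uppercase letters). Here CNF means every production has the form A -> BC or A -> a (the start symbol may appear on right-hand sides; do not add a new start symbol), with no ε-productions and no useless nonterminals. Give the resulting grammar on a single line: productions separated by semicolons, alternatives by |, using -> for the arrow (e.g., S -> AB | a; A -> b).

No ε-productions.
No unit productions to eliminate.
TERM: introduce B -> e, A -> h and substitute in every rule of length ≥2.
BIN: K -> KMA becomes K -> KC, C -> MA.

S -> h | AK; A -> h; B -> e; C -> MA; K -> h | AA | KC; M -> e | BB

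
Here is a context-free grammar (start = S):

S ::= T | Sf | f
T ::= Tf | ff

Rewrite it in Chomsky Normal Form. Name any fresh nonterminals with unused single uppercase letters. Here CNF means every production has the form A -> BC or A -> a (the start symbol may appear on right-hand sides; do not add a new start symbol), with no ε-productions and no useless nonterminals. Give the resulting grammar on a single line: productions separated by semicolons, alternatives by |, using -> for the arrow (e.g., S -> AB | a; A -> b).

S -> f | AA | SA | TA; A -> f; T -> AA | TA

No ε-productions.
After unit-elimination: S -> f | Sf | Tf | ff; T -> Tf | ff.
TERM: introduce A -> f and substitute in every rule of length ≥2.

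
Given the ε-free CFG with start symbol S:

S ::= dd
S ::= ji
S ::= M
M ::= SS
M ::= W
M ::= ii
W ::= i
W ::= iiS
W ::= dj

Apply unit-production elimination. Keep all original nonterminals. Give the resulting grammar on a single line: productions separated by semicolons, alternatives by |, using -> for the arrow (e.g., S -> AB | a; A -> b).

Unit productions: M->W, S->M.
Unit pairs (A ⇒* B via units): (M,W), (S,M), (S,W).
S: inherits non-unit rules of {M, S, W} → SS | dd | dj | i | ii | iiS | ji.
M: inherits non-unit rules of {M, W} → SS | dj | i | ii | iiS.
W: inherits non-unit rules of {W} → dj | i | iiS.

S -> i | SS | dd | dj | ii | ji | iiS; M -> i | SS | dj | ii | iiS; W -> i | dj | iiS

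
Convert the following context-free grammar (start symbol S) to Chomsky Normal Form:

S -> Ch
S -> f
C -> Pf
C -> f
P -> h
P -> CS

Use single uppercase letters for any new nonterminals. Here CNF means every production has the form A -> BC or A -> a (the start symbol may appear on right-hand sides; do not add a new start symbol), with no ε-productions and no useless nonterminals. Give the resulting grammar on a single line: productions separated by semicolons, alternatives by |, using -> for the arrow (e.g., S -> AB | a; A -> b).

S -> f | CB; A -> f; B -> h; C -> f | PA; P -> h | CS

No ε-productions.
No unit productions to eliminate.
TERM: introduce A -> f, B -> h and substitute in every rule of length ≥2.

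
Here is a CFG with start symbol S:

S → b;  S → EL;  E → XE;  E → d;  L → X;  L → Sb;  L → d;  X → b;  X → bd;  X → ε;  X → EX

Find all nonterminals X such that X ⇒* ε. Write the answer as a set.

Directly nullable (have an ε-rule): {X}.
L is nullable via L -> X (every symbol on the right is already known nullable).
Not nullable: E, S — each has a terminal in every rule's right-hand side or depends on a non-nullable symbol.

{L, X}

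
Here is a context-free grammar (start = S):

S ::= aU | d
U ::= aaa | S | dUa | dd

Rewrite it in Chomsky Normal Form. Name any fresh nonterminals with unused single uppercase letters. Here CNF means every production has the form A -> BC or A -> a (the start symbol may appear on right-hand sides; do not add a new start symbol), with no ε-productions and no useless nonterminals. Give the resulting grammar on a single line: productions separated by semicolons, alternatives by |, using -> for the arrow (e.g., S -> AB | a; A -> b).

S -> d | AU; A -> a; B -> d; C -> AA; D -> UA; U -> d | AC | AU | BB | BD

No ε-productions.
After unit-elimination: S -> d | aU; U -> d | aU | dd | aaa | dUa.
TERM: introduce A -> a, B -> d and substitute in every rule of length ≥2.
BIN: U -> AAA becomes U -> AC, C -> AA; U -> BUA becomes U -> BD, D -> UA.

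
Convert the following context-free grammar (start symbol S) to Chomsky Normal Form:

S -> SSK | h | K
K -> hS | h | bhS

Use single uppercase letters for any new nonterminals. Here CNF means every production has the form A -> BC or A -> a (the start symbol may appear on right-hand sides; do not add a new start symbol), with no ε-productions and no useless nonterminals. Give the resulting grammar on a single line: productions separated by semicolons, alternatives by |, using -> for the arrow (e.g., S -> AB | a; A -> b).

S -> h | AD | BS | SE; A -> b; B -> h; C -> BS; D -> BS; E -> SK; K -> h | AC | BS

No ε-productions.
After unit-elimination: S -> h | hS | SSK | bhS; K -> h | hS | bhS.
TERM: introduce A -> b, B -> h and substitute in every rule of length ≥2.
BIN: K -> ABS becomes K -> AC, C -> BS; S -> ABS becomes S -> AD, D -> BS; S -> SSK becomes S -> SE, E -> SK.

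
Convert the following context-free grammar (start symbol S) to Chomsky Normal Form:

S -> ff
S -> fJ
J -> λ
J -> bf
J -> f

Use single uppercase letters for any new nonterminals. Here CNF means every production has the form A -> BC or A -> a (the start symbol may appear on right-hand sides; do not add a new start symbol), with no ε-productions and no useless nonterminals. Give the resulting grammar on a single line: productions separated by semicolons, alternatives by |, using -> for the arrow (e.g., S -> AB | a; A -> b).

S -> f | BB | BJ; A -> b; B -> f; J -> f | AB

Nullable: {J}; after ε-elimination: S -> f | fJ | ff; J -> f | bf.
No unit productions to eliminate.
TERM: introduce A -> b, B -> f and substitute in every rule of length ≥2.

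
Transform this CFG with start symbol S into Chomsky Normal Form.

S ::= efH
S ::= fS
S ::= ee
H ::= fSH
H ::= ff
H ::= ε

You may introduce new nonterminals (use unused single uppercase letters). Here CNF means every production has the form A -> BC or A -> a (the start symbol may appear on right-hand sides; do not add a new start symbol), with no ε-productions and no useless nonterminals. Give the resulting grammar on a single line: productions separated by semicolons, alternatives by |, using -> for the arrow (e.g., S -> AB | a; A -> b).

S -> AS | BA | BB | BD; A -> f; B -> e; C -> SH; D -> AH; H -> AA | AC | AS

Nullable: {H}; after ε-elimination: S -> ee | ef | fS | efH; H -> fS | ff | fSH.
No unit productions to eliminate.
TERM: introduce B -> e, A -> f and substitute in every rule of length ≥2.
BIN: H -> ASH becomes H -> AC, C -> SH; S -> BAH becomes S -> BD, D -> AH.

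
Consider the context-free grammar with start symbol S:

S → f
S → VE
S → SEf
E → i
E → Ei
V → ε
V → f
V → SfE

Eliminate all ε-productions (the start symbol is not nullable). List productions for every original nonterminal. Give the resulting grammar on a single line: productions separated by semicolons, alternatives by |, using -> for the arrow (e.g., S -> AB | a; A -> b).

S -> E | f | VE | SEf; E -> i | Ei; V -> f | SfE

Nullable set: {V}.
S -> VE: V nullable, giving E | VE.
Drop V -> ε.
Unchanged (no nullable symbols): S -> SEf; S -> f; E -> Ei; E -> i; V -> SfE; V -> f.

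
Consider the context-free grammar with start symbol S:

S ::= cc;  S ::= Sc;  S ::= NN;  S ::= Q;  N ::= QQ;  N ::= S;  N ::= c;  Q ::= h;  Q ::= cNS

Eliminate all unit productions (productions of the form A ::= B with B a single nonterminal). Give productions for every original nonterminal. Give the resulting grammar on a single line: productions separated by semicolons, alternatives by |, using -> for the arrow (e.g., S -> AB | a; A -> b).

Unit productions: N->S, S->Q.
Unit pairs (A ⇒* B via units): (N,Q), (N,S), (S,Q).
S: inherits non-unit rules of {Q, S} → NN | Sc | cNS | cc | h.
N: inherits non-unit rules of {N, Q, S} → NN | QQ | Sc | c | cNS | cc | h.
Q: inherits non-unit rules of {Q} → cNS | h.

S -> h | NN | Sc | cc | cNS; N -> c | h | NN | QQ | Sc | cc | cNS; Q -> h | cNS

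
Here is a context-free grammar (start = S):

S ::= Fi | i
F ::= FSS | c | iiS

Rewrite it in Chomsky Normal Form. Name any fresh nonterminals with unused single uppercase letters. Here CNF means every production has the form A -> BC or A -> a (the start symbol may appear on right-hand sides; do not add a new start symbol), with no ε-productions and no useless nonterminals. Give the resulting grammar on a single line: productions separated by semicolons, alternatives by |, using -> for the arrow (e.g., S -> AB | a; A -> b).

S -> i | FA; A -> i; B -> AS; C -> SS; F -> c | AB | FC

No ε-productions.
No unit productions to eliminate.
TERM: introduce A -> i and substitute in every rule of length ≥2.
BIN: F -> AAS becomes F -> AB, B -> AS; F -> FSS becomes F -> FC, C -> SS.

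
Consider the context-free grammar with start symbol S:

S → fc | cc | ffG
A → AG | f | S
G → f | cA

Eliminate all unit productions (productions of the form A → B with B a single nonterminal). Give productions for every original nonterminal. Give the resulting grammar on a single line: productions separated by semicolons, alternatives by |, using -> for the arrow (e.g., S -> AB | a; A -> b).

S -> cc | fc | ffG; A -> f | AG | cc | fc | ffG; G -> f | cA

Unit productions: A->S.
Unit pairs (A ⇒* B via units): (A,S).
S: inherits non-unit rules of {S} → cc | fc | ffG.
A: inherits non-unit rules of {A, S} → AG | cc | f | fc | ffG.
G: inherits non-unit rules of {G} → cA | f.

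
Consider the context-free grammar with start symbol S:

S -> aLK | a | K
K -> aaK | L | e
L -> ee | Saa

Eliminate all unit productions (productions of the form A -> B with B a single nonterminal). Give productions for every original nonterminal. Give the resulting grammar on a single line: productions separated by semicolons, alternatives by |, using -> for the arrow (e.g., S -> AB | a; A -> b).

S -> a | e | ee | Saa | aLK | aaK; K -> e | ee | Saa | aaK; L -> ee | Saa

Unit productions: K->L, S->K.
Unit pairs (A ⇒* B via units): (K,L), (S,K), (S,L).
S: inherits non-unit rules of {K, L, S} → Saa | a | aLK | aaK | e | ee.
K: inherits non-unit rules of {K, L} → Saa | aaK | e | ee.
L: inherits non-unit rules of {L} → Saa | ee.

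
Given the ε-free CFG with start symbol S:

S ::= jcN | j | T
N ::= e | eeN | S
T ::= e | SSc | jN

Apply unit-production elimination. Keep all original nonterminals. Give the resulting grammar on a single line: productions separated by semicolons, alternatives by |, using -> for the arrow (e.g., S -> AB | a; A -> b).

Unit productions: N->S, S->T.
Unit pairs (A ⇒* B via units): (N,S), (N,T), (S,T).
S: inherits non-unit rules of {S, T} → SSc | e | j | jN | jcN.
N: inherits non-unit rules of {N, S, T} → SSc | e | eeN | j | jN | jcN.
T: inherits non-unit rules of {T} → SSc | e | jN.

S -> e | j | jN | SSc | jcN; N -> e | j | jN | SSc | eeN | jcN; T -> e | jN | SSc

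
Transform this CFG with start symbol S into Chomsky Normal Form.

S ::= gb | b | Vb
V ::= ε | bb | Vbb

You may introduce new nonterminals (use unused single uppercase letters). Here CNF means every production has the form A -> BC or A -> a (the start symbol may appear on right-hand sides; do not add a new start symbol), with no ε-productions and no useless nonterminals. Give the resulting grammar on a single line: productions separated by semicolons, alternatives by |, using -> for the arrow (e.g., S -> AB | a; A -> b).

S -> b | BA | VA; A -> b; B -> g; C -> AA; V -> AA | VC

Nullable: {V}; after ε-elimination: S -> b | Vb | gb; V -> bb | Vbb.
No unit productions to eliminate.
TERM: introduce A -> b, B -> g and substitute in every rule of length ≥2.
BIN: V -> VAA becomes V -> VC, C -> AA.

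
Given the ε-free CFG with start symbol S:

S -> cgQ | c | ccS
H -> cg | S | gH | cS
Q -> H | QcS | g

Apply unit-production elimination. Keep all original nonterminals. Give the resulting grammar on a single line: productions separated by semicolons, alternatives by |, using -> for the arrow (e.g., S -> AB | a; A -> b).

S -> c | ccS | cgQ; H -> c | cS | cg | gH | ccS | cgQ; Q -> c | g | cS | cg | gH | QcS | ccS | cgQ

Unit productions: H->S, Q->H.
Unit pairs (A ⇒* B via units): (H,S), (Q,H), (Q,S).
S: inherits non-unit rules of {S} → c | ccS | cgQ.
H: inherits non-unit rules of {H, S} → c | cS | ccS | cg | cgQ | gH.
Q: inherits non-unit rules of {H, Q, S} → QcS | c | cS | ccS | cg | cgQ | g | gH.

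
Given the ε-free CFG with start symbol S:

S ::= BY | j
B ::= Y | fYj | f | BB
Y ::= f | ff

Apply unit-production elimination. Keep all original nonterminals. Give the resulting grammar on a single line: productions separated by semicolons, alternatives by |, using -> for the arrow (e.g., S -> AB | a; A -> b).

S -> j | BY; B -> f | BB | ff | fYj; Y -> f | ff

Unit productions: B->Y.
Unit pairs (A ⇒* B via units): (B,Y).
S: inherits non-unit rules of {S} → BY | j.
B: inherits non-unit rules of {B, Y} → BB | f | fYj | ff.
Y: inherits non-unit rules of {Y} → f | ff.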